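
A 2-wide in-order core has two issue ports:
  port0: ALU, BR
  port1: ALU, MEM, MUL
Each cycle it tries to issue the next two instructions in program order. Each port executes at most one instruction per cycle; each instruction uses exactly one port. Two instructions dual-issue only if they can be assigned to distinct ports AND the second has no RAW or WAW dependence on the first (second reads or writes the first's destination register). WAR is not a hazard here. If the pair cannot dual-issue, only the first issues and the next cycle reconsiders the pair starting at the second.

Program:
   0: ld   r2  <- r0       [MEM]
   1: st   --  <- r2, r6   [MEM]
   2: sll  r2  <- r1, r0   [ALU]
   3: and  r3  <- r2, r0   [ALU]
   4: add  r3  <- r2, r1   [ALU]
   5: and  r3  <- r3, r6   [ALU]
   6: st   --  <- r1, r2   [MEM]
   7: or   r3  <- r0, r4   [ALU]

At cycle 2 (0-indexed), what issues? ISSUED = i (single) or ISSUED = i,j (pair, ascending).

c0: i0 ld.MEM  no-port MEM/MEM
c1: i1&i2 st.MEM/sll.ALU  2-wide
c2: i3 and.ALU  WAW r3
c3: i4 add.ALU  RAW+WAW r3
c4: i5&i6 and.ALU/st.MEM  2-wide
c5: i7 or.ALU  tail

ISSUED = 3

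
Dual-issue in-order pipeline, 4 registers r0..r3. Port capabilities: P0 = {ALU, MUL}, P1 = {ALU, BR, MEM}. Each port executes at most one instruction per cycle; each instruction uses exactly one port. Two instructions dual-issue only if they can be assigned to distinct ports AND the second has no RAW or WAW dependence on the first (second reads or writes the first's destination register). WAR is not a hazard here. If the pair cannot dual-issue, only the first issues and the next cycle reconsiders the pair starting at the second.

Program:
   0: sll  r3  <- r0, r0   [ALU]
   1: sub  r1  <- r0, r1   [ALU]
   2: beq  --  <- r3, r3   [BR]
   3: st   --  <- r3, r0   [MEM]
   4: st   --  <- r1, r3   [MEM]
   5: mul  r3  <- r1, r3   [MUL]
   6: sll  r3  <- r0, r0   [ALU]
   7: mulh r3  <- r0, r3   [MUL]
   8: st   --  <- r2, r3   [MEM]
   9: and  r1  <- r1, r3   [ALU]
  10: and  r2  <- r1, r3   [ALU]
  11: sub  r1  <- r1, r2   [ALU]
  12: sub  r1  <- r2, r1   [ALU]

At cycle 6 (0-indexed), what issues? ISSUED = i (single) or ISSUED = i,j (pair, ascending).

0. sll.ALU sub.ALU @i0&i1  | 2-wide
1. beq.BR @i2  | no-port BR/MEM
2. st.MEM @i3  | no-port MEM/MEM
3. st.MEM mul.MUL @i4&i5  | 2-wide
4. sll.ALU @i6  | RAW+WAW r3
5. mulh.MUL @i7  | RAW r3
6. st.MEM and.ALU @i8&i9  | 2-wide
7. and.ALU @i10  | RAW r2
8. sub.ALU @i11  | RAW+WAW r1
9. sub.ALU @i12  | tail

ISSUED = 8,9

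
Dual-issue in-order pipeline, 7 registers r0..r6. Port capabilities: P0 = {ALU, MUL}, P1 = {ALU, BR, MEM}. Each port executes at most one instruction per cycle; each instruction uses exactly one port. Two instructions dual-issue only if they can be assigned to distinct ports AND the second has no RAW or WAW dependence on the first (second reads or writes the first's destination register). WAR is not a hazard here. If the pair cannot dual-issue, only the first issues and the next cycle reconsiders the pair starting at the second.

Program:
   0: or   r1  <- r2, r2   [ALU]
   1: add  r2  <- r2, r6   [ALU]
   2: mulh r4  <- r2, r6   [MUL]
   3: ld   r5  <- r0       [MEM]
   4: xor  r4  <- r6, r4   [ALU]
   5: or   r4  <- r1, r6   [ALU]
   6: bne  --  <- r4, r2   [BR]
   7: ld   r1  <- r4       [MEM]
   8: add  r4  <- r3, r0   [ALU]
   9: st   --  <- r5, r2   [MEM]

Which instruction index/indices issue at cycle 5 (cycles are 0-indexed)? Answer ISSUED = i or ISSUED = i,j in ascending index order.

[0] i0/i1  or/add  -- 2-wide
[1] i2/i3  mulh/ld  -- 2-wide
[2] i4  xor  -- WAW r4
[3] i5  or  -- RAW r4
[4] i6  bne  -- no-port BR/MEM
[5] i7/i8  ld/add  -- 2-wide
[6] i9  st  -- tail

ISSUED = 7,8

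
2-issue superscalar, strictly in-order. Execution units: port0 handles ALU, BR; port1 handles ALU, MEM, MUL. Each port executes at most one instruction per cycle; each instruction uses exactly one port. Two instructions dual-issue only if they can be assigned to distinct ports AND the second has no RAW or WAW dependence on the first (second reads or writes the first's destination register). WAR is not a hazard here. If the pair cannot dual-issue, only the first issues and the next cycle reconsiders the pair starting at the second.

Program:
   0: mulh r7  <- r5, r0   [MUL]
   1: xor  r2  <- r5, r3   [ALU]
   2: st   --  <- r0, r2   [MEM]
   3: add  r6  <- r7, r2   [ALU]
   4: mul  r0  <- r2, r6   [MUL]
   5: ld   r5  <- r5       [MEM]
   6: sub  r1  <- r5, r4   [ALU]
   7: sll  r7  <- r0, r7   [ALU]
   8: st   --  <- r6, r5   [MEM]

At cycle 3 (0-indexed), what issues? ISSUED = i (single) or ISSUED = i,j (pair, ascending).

ISSUED = 5

#0 head=0: mulh/xor i0/i1 pair
#1 head=2: st/add i2/i3 pair
#2 head=4: mul i4 no-port MUL/MEM
#3 head=5: ld i5 RAW r5
#4 head=6: sub/sll i6/i7 pair
#5 head=8: st i8 tail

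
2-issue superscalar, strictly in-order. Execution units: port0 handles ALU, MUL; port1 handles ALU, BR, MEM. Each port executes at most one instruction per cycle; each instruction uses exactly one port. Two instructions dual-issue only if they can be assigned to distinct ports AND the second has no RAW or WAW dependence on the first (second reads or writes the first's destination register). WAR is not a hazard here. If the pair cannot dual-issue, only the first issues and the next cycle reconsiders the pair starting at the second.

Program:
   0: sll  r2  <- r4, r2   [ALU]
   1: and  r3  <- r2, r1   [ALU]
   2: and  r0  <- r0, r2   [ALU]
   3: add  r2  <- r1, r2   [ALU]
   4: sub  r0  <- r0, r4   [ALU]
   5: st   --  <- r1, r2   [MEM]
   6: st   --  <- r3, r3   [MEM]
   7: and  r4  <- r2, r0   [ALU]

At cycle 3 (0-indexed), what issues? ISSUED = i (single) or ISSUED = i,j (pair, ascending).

ISSUED = 5

#0 head=0: sll.ALU i0 RAW r2
#1 head=1: and.ALU and.ALU i1&i2 dual
#2 head=3: add.ALU sub.ALU i3&i4 dual
#3 head=5: st.MEM i5 no-port MEM/MEM
#4 head=6: st.MEM and.ALU i6&i7 dual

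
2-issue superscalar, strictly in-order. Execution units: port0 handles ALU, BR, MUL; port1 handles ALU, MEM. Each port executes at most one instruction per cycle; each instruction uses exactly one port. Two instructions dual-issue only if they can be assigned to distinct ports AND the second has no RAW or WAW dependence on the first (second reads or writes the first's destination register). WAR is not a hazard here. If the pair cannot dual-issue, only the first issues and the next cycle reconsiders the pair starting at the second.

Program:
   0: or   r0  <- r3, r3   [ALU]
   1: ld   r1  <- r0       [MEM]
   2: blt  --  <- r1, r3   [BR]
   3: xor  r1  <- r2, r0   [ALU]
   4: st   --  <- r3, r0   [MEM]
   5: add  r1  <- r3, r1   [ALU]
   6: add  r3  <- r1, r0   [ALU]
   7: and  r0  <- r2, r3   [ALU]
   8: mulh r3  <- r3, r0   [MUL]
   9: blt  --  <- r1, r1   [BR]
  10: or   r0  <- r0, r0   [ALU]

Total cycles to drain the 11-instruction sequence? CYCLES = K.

CYCLES = 8

0. or @i0  | RAW r0
1. ld @i1  | RAW r1
2. blt xor @i2,i3  | 2-wide
3. st add @i4,i5  | 2-wide
4. add @i6  | RAW r3
5. and @i7  | RAW r0
6. mulh @i8  | no-port MUL/BR
7. blt or @i9,i10  | 2-wide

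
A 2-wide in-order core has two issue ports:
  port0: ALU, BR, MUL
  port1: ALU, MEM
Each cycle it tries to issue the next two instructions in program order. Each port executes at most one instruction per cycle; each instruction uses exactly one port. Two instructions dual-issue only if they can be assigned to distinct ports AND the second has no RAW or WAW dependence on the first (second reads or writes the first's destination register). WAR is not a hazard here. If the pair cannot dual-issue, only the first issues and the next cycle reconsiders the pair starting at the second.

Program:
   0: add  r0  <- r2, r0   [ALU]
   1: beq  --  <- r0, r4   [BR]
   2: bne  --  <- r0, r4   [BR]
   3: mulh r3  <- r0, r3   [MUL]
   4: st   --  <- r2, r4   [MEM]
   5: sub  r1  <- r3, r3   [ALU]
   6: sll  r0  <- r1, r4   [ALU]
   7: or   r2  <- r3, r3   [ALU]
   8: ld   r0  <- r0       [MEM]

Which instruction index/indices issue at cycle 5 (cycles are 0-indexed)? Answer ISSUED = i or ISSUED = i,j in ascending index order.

ISSUED = 6,7

[0] i0  add.ALU  -- RAW r0
[1] i1  beq.BR  -- no-port BR/BR
[2] i2  bne.BR  -- no-port BR/MUL
[3] i3+i4  mulh.MUL+st.MEM  -- 2-wide
[4] i5  sub.ALU  -- RAW r1
[5] i6+i7  sll.ALU+or.ALU  -- 2-wide
[6] i8  ld.MEM  -- tail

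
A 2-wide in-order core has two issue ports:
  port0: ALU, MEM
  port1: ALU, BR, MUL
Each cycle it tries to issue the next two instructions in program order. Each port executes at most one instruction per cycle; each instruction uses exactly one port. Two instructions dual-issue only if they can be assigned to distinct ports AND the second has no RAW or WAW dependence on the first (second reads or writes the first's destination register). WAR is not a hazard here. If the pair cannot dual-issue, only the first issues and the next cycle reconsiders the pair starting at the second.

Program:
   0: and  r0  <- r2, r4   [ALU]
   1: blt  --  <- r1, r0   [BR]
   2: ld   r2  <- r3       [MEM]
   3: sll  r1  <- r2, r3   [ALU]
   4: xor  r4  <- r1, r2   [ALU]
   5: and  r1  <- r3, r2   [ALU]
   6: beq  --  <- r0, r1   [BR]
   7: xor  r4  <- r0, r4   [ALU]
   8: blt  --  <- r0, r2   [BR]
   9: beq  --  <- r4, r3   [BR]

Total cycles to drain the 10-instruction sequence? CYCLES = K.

#0 head=0: and i0 RAW r0
#1 head=1: blt/ld i1/i2 2-wide
#2 head=3: sll i3 RAW r1
#3 head=4: xor/and i4/i5 2-wide
#4 head=6: beq/xor i6/i7 2-wide
#5 head=8: blt i8 no-port BR/BR
#6 head=9: beq i9 tail

CYCLES = 7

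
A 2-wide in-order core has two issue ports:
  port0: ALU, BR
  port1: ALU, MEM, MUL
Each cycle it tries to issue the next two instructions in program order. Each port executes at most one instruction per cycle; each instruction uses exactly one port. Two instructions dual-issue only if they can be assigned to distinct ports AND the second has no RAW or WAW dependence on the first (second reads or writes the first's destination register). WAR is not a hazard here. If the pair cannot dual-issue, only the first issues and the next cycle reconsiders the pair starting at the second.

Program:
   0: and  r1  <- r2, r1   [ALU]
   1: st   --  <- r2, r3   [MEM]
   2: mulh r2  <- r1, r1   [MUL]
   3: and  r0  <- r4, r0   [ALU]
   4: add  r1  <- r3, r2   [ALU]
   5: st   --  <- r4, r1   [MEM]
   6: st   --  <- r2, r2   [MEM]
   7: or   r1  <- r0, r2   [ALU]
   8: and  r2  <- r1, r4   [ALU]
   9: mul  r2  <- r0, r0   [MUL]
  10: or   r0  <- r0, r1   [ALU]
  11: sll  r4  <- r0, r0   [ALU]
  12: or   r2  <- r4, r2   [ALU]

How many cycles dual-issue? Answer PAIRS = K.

PAIRS = 4

t=0 i0&i1:and+st ; dual
t=1 i2&i3:mulh+and ; dual
t=2 i4:add ; RAW r1
t=3 i5:st ; no-port MEM/MEM
t=4 i6&i7:st+or ; dual
t=5 i8:and ; WAW r2
t=6 i9&i10:mul+or ; dual
t=7 i11:sll ; RAW r4
t=8 i12:or ; tail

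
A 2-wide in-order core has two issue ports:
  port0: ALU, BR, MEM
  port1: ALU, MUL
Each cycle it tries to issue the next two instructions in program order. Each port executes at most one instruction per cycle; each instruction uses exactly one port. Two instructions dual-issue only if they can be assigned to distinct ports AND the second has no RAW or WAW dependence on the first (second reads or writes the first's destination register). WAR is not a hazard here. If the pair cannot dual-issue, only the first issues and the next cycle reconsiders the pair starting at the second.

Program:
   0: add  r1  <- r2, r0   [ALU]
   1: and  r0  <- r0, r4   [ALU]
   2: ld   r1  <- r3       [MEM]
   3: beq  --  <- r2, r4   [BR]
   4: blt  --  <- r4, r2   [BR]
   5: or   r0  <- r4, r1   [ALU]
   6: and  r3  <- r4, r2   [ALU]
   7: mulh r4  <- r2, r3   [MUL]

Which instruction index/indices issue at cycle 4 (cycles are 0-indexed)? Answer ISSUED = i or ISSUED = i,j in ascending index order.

c0: i0/i1 add.ALU/and.ALU  dual
c1: i2 ld.MEM  no-port MEM/BR
c2: i3 beq.BR  no-port BR/BR
c3: i4/i5 blt.BR/or.ALU  dual
c4: i6 and.ALU  RAW r3
c5: i7 mulh.MUL  tail

ISSUED = 6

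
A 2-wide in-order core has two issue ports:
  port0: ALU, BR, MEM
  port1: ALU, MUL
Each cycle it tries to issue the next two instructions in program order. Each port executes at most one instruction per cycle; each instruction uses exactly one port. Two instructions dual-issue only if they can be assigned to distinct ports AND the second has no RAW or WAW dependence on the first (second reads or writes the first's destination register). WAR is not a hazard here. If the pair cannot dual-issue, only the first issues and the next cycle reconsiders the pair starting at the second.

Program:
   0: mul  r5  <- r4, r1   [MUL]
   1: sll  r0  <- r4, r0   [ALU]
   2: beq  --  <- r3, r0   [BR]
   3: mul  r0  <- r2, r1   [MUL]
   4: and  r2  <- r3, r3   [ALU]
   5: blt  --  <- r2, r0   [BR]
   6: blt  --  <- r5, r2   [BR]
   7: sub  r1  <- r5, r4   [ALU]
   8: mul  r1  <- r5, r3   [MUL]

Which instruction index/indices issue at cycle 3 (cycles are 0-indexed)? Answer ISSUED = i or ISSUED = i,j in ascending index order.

ISSUED = 5

t=0 i0+i1:mul/sll ; pair
t=1 i2+i3:beq/mul ; pair
t=2 i4:and ; RAW r2
t=3 i5:blt ; no-port BR/BR
t=4 i6+i7:blt/sub ; pair
t=5 i8:mul ; tail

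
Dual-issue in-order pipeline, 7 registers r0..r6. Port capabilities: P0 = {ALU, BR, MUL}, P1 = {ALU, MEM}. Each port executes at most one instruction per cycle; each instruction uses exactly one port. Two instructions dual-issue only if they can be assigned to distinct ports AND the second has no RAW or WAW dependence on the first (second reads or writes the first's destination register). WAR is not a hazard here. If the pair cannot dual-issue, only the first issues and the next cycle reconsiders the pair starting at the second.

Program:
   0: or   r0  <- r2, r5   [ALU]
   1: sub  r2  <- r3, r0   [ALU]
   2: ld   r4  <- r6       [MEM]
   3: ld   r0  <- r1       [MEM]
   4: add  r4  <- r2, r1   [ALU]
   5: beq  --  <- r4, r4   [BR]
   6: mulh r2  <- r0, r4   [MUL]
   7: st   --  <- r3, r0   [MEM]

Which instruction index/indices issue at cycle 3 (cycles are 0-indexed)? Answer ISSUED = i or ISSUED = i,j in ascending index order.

ISSUED = 5

0. or.ALU @i0  | RAW r0
1. sub.ALU+ld.MEM @i1+i2  | dual
2. ld.MEM+add.ALU @i3+i4  | dual
3. beq.BR @i5  | no-port BR/MUL
4. mulh.MUL+st.MEM @i6+i7  | dual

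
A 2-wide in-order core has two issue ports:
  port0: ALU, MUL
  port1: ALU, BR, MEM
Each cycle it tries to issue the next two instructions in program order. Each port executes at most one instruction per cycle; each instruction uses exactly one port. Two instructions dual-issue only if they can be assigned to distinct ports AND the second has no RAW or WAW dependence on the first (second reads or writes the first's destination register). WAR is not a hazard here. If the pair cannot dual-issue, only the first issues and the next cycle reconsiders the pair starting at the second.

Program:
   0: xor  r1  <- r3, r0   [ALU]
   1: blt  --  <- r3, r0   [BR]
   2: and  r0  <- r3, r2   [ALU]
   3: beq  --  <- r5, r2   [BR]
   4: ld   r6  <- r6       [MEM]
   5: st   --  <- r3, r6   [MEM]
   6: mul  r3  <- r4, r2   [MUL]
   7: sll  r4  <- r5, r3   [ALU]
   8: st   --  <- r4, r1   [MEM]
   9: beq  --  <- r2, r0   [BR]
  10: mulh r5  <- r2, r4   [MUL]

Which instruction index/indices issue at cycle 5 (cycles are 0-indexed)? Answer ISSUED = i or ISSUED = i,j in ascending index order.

  cy0 -> i0/i1 (xor.ALU blt.BR) 2-wide
  cy1 -> i2/i3 (and.ALU beq.BR) 2-wide
  cy2 -> i4 (ld.MEM) no-port MEM/MEM
  cy3 -> i5/i6 (st.MEM mul.MUL) 2-wide
  cy4 -> i7 (sll.ALU) RAW r4
  cy5 -> i8 (st.MEM) no-port MEM/BR
  cy6 -> i9/i10 (beq.BR mulh.MUL) 2-wide

ISSUED = 8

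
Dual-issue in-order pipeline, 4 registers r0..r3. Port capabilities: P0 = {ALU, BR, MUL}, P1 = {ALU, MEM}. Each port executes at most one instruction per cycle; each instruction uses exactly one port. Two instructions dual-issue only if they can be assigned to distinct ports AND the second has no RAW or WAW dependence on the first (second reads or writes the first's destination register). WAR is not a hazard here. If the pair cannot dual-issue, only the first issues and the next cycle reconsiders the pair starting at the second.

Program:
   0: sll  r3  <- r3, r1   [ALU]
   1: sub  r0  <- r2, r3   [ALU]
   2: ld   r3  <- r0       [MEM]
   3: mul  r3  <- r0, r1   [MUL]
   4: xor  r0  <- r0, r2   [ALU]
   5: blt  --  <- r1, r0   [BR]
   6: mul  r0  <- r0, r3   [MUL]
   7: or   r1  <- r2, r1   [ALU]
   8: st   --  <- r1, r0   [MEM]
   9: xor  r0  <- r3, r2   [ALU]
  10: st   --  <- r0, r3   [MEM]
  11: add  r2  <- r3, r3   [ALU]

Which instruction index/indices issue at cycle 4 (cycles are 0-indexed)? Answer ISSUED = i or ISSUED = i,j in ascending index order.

ISSUED = 5

  cy0 -> i0 (sll) RAW r3
  cy1 -> i1 (sub) RAW r0
  cy2 -> i2 (ld) WAW r3
  cy3 -> i3&i4 (mul;xor) 2-wide
  cy4 -> i5 (blt) no-port BR/MUL
  cy5 -> i6&i7 (mul;or) 2-wide
  cy6 -> i8&i9 (st;xor) 2-wide
  cy7 -> i10&i11 (st;add) 2-wide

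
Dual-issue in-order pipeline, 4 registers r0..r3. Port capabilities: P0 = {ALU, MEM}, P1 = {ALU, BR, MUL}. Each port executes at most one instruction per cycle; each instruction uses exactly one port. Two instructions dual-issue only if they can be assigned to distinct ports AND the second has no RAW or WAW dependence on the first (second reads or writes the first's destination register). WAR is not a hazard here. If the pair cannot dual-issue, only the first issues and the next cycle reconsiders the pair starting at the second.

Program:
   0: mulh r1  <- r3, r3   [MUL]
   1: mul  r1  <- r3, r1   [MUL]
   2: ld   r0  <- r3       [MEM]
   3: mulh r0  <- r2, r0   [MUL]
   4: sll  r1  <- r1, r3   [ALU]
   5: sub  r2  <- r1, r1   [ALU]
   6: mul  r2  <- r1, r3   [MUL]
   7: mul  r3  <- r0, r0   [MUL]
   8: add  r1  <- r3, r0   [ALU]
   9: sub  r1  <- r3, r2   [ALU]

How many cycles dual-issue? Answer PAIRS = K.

PAIRS = 2

  cy0 -> i0 (mulh.MUL) no-port MUL/MUL
  cy1 -> i1,i2 (mul.MUL ld.MEM) dual
  cy2 -> i3,i4 (mulh.MUL sll.ALU) dual
  cy3 -> i5 (sub.ALU) WAW r2
  cy4 -> i6 (mul.MUL) no-port MUL/MUL
  cy5 -> i7 (mul.MUL) RAW r3
  cy6 -> i8 (add.ALU) WAW r1
  cy7 -> i9 (sub.ALU) tail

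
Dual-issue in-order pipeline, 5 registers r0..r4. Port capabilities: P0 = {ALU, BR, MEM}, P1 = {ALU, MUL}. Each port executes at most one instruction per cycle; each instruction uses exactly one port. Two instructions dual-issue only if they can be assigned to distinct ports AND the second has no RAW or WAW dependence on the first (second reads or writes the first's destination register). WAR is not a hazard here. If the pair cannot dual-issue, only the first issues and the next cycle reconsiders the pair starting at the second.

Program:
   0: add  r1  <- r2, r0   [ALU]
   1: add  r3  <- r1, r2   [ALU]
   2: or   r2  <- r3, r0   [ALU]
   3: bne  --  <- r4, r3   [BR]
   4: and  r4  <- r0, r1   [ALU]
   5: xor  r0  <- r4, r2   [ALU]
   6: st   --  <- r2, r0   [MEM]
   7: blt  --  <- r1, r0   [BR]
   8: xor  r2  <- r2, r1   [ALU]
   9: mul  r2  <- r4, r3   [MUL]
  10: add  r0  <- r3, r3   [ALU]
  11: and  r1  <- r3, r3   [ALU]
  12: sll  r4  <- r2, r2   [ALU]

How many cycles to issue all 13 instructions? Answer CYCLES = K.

CYCLES = 9

t=0 i0:add ; RAW r1
t=1 i1:add ; RAW r3
t=2 i2&i3:or;bne ; pair
t=3 i4:and ; RAW r4
t=4 i5:xor ; RAW r0
t=5 i6:st ; no-port MEM/BR
t=6 i7&i8:blt;xor ; pair
t=7 i9&i10:mul;add ; pair
t=8 i11&i12:and;sll ; pair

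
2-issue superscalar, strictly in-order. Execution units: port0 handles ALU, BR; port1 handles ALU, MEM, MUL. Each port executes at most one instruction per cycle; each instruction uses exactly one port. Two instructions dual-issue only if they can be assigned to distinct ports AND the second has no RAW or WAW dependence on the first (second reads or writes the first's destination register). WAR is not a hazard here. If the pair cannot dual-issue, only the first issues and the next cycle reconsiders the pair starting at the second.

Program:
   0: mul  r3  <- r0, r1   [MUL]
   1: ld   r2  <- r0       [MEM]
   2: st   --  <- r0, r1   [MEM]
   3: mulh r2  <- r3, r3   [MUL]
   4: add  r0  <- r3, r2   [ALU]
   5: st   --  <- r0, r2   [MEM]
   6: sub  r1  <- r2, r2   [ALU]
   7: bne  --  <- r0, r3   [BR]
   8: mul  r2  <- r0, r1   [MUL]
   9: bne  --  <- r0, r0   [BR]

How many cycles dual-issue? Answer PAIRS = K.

#0 head=0: mul i0 no-port MUL/MEM
#1 head=1: ld i1 no-port MEM/MEM
#2 head=2: st i2 no-port MEM/MUL
#3 head=3: mulh i3 RAW r2
#4 head=4: add i4 RAW r0
#5 head=5: st sub i5+i6 dual
#6 head=7: bne mul i7+i8 dual
#7 head=9: bne i9 tail

PAIRS = 2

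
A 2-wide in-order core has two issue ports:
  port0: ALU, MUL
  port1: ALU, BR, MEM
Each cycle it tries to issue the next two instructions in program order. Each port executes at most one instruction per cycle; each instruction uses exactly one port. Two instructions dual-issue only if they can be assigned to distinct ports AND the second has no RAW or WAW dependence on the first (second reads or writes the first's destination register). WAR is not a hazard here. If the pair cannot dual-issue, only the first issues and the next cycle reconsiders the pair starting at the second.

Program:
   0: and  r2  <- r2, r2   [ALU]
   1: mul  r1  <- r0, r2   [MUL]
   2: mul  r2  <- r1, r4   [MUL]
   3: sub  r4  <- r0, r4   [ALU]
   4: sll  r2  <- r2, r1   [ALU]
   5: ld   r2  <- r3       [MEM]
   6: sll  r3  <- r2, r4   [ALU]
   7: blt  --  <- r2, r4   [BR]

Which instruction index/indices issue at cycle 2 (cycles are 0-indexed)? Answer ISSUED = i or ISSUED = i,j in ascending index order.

ISSUED = 2,3

[0] i0  and.ALU  -- RAW r2
[1] i1  mul.MUL  -- no-port MUL/MUL
[2] i2&i3  mul.MUL/sub.ALU  -- dual
[3] i4  sll.ALU  -- WAW r2
[4] i5  ld.MEM  -- RAW r2
[5] i6&i7  sll.ALU/blt.BR  -- dual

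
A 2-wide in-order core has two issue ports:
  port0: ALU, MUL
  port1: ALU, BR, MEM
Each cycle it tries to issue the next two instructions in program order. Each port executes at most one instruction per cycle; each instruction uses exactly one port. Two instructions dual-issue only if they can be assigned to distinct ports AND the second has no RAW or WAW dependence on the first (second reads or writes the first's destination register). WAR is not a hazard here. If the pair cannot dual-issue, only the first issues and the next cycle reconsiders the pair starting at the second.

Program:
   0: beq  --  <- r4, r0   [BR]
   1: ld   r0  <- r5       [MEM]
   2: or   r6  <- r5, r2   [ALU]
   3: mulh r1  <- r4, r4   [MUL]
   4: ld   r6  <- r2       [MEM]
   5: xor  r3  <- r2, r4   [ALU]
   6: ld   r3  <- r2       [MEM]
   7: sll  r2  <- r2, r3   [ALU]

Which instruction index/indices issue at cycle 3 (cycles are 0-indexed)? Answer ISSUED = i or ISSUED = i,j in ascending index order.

ISSUED = 5

t=0 i0:beq ; no-port BR/MEM
t=1 i1&i2:ld+or ; 2-wide
t=2 i3&i4:mulh+ld ; 2-wide
t=3 i5:xor ; WAW r3
t=4 i6:ld ; RAW r3
t=5 i7:sll ; tail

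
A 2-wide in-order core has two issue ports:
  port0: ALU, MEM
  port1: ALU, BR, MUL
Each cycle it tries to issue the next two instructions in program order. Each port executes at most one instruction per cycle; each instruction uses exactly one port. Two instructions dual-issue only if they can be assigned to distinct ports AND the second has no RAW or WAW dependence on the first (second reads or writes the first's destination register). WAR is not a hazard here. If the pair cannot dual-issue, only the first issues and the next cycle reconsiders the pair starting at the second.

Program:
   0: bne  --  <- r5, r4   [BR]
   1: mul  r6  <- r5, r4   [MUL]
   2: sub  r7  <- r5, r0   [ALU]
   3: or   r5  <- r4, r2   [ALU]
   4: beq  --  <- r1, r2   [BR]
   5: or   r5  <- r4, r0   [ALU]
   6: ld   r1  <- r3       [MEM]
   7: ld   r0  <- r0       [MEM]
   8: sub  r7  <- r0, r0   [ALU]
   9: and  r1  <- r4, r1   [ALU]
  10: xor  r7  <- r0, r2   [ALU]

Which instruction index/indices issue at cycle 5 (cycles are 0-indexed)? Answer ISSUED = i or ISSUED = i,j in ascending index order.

#0 head=0: bne i0 no-port BR/MUL
#1 head=1: mul+sub i1/i2 dual
#2 head=3: or+beq i3/i4 dual
#3 head=5: or+ld i5/i6 dual
#4 head=7: ld i7 RAW r0
#5 head=8: sub+and i8/i9 dual
#6 head=10: xor i10 tail

ISSUED = 8,9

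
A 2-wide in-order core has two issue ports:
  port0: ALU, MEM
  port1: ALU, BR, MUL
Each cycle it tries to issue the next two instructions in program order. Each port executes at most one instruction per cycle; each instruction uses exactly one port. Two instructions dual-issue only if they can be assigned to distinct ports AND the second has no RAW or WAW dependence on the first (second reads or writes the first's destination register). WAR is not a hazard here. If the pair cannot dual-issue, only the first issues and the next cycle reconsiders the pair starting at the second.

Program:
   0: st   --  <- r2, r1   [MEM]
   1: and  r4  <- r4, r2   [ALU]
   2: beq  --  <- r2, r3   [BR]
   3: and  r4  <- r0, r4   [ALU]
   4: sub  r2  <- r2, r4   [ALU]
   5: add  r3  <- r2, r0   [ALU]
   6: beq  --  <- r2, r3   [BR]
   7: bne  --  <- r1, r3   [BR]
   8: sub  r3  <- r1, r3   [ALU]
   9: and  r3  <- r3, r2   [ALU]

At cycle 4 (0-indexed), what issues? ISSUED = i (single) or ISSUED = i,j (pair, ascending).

c0: i0&i1 st/and  dual
c1: i2&i3 beq/and  dual
c2: i4 sub  RAW r2
c3: i5 add  RAW r3
c4: i6 beq  no-port BR/BR
c5: i7&i8 bne/sub  dual
c6: i9 and  tail

ISSUED = 6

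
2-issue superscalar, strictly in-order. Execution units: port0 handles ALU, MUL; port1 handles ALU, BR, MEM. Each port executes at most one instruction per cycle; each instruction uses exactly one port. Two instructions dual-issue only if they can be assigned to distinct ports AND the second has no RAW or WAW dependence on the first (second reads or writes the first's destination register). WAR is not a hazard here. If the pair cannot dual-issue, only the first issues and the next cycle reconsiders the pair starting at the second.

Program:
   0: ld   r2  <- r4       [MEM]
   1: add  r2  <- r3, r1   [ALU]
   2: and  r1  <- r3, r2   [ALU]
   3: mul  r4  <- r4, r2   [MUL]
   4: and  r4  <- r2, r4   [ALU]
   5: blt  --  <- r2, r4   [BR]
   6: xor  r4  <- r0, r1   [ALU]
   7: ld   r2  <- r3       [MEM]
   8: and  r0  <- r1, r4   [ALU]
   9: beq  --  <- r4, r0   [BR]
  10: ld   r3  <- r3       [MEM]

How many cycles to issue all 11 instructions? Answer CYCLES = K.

CYCLES = 8

c0: i0 ld.MEM  WAW r2
c1: i1 add.ALU  RAW r2
c2: i2&i3 and.ALU;mul.MUL  pair
c3: i4 and.ALU  RAW r4
c4: i5&i6 blt.BR;xor.ALU  pair
c5: i7&i8 ld.MEM;and.ALU  pair
c6: i9 beq.BR  no-port BR/MEM
c7: i10 ld.MEM  tail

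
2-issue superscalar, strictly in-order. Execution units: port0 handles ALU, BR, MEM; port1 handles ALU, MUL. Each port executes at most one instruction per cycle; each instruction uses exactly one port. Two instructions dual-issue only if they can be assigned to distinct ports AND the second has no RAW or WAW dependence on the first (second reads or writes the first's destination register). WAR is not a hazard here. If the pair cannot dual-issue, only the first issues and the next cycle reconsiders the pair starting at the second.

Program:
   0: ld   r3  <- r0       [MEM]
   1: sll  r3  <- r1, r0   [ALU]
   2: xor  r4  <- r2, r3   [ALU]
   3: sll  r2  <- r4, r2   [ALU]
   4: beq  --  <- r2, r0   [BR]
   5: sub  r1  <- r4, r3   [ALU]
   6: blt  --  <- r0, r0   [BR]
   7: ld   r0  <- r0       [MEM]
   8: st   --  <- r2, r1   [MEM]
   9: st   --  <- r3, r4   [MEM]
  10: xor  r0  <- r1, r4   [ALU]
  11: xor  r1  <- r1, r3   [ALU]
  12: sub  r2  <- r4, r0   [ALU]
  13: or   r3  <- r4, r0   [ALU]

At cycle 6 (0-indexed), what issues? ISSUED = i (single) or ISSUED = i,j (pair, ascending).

t=0 i0:ld.MEM ; WAW r3
t=1 i1:sll.ALU ; RAW r3
t=2 i2:xor.ALU ; RAW r4
t=3 i3:sll.ALU ; RAW r2
t=4 i4+i5:beq.BR/sub.ALU ; pair
t=5 i6:blt.BR ; no-port BR/MEM
t=6 i7:ld.MEM ; no-port MEM/MEM
t=7 i8:st.MEM ; no-port MEM/MEM
t=8 i9+i10:st.MEM/xor.ALU ; pair
t=9 i11+i12:xor.ALU/sub.ALU ; pair
t=10 i13:or.ALU ; tail

ISSUED = 7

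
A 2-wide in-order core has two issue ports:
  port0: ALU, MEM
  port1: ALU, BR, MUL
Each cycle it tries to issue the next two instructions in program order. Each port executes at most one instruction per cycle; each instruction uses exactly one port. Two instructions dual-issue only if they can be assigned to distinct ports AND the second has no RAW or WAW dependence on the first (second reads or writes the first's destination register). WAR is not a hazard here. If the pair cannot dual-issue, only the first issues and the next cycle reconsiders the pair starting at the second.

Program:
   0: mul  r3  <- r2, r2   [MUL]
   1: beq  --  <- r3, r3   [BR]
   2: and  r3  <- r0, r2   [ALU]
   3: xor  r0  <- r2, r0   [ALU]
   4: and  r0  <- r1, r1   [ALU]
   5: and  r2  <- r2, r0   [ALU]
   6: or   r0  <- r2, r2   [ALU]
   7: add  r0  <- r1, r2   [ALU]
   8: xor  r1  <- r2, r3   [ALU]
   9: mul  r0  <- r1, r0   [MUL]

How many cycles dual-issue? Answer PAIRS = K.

[0] i0  mul.MUL  -- no-port MUL/BR
[1] i1&i2  beq.BR;and.ALU  -- pair
[2] i3  xor.ALU  -- WAW r0
[3] i4  and.ALU  -- RAW r0
[4] i5  and.ALU  -- RAW r2
[5] i6  or.ALU  -- WAW r0
[6] i7&i8  add.ALU;xor.ALU  -- pair
[7] i9  mul.MUL  -- tail

PAIRS = 2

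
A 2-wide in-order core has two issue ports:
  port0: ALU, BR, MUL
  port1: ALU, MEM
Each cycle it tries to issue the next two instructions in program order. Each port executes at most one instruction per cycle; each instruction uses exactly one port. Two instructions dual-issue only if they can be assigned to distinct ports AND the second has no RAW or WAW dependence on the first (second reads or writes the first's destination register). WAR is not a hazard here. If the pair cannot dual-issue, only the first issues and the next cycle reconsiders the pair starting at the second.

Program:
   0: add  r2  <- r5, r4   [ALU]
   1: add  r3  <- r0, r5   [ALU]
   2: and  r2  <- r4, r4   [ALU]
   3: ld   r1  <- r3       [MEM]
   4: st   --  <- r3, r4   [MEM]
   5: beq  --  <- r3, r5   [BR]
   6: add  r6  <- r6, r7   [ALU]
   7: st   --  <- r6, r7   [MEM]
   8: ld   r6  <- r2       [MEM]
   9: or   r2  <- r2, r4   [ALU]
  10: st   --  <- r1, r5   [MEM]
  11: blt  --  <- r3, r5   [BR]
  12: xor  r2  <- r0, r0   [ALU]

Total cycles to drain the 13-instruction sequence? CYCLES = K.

CYCLES = 8

t=0 i0/i1:add.ALU+add.ALU ; 2-wide
t=1 i2/i3:and.ALU+ld.MEM ; 2-wide
t=2 i4/i5:st.MEM+beq.BR ; 2-wide
t=3 i6:add.ALU ; RAW r6
t=4 i7:st.MEM ; no-port MEM/MEM
t=5 i8/i9:ld.MEM+or.ALU ; 2-wide
t=6 i10/i11:st.MEM+blt.BR ; 2-wide
t=7 i12:xor.ALU ; tail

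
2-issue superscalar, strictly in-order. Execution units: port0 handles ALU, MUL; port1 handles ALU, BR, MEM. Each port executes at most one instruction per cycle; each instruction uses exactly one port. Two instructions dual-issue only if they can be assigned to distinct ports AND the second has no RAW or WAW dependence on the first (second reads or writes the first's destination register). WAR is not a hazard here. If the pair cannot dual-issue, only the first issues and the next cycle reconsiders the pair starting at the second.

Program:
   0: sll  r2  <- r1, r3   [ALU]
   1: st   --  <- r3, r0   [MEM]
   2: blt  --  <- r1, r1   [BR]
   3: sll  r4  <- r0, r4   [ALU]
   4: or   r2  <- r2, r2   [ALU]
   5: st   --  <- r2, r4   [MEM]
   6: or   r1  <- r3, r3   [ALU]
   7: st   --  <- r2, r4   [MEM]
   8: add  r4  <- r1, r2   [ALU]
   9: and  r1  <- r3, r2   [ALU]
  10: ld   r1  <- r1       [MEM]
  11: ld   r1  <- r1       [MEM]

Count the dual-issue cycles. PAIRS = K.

PAIRS = 4

c0: i0+i1 sll.ALU;st.MEM  2-wide
c1: i2+i3 blt.BR;sll.ALU  2-wide
c2: i4 or.ALU  RAW r2
c3: i5+i6 st.MEM;or.ALU  2-wide
c4: i7+i8 st.MEM;add.ALU  2-wide
c5: i9 and.ALU  RAW+WAW r1
c6: i10 ld.MEM  no-port MEM/MEM
c7: i11 ld.MEM  tail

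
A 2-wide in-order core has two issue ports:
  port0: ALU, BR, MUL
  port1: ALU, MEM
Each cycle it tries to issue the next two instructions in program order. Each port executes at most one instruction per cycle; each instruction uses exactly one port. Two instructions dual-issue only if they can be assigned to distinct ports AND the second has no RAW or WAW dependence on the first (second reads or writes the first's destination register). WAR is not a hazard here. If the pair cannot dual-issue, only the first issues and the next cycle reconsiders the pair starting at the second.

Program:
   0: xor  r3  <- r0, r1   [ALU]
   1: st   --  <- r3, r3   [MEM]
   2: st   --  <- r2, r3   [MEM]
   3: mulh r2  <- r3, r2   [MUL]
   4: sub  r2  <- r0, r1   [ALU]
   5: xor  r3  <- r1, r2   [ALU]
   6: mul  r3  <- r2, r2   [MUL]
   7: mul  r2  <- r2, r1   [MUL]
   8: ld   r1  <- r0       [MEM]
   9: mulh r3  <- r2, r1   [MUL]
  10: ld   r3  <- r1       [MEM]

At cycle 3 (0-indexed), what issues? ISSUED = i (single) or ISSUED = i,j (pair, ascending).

  cy0 -> i0 (xor) RAW r3
  cy1 -> i1 (st) no-port MEM/MEM
  cy2 -> i2+i3 (st;mulh) dual
  cy3 -> i4 (sub) RAW r2
  cy4 -> i5 (xor) WAW r3
  cy5 -> i6 (mul) no-port MUL/MUL
  cy6 -> i7+i8 (mul;ld) dual
  cy7 -> i9 (mulh) WAW r3
  cy8 -> i10 (ld) tail

ISSUED = 4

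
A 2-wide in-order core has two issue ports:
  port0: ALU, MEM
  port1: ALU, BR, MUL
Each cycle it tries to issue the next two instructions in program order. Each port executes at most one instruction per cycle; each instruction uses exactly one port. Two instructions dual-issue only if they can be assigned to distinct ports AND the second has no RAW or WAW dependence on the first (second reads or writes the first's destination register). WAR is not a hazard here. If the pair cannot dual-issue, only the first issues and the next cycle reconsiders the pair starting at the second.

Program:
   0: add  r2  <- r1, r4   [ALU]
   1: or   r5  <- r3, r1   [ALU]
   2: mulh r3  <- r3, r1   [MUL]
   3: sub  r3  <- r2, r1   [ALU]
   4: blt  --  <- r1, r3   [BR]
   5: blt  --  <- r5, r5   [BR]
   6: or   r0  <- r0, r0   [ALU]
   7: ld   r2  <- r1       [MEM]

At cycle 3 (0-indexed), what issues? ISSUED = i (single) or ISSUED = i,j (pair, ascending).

ISSUED = 4

[0] i0+i1  add;or  -- pair
[1] i2  mulh  -- WAW r3
[2] i3  sub  -- RAW r3
[3] i4  blt  -- no-port BR/BR
[4] i5+i6  blt;or  -- pair
[5] i7  ld  -- tail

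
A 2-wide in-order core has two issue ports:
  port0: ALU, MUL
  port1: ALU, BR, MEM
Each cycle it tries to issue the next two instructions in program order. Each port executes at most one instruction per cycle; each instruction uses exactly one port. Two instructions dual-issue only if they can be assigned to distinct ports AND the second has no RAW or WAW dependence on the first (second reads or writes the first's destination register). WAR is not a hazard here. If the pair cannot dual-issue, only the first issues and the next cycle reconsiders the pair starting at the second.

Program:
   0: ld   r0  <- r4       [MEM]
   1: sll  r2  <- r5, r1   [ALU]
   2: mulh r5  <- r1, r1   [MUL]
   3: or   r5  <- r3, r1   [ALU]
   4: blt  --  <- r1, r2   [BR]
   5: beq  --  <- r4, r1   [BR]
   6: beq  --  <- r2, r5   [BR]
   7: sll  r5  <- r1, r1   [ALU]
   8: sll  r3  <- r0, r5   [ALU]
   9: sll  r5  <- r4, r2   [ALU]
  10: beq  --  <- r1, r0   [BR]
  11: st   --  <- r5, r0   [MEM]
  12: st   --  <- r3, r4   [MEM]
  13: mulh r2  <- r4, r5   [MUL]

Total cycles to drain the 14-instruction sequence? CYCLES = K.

CYCLES = 9

#0 head=0: ld.MEM/sll.ALU i0,i1 pair
#1 head=2: mulh.MUL i2 WAW r5
#2 head=3: or.ALU/blt.BR i3,i4 pair
#3 head=5: beq.BR i5 no-port BR/BR
#4 head=6: beq.BR/sll.ALU i6,i7 pair
#5 head=8: sll.ALU/sll.ALU i8,i9 pair
#6 head=10: beq.BR i10 no-port BR/MEM
#7 head=11: st.MEM i11 no-port MEM/MEM
#8 head=12: st.MEM/mulh.MUL i12,i13 pair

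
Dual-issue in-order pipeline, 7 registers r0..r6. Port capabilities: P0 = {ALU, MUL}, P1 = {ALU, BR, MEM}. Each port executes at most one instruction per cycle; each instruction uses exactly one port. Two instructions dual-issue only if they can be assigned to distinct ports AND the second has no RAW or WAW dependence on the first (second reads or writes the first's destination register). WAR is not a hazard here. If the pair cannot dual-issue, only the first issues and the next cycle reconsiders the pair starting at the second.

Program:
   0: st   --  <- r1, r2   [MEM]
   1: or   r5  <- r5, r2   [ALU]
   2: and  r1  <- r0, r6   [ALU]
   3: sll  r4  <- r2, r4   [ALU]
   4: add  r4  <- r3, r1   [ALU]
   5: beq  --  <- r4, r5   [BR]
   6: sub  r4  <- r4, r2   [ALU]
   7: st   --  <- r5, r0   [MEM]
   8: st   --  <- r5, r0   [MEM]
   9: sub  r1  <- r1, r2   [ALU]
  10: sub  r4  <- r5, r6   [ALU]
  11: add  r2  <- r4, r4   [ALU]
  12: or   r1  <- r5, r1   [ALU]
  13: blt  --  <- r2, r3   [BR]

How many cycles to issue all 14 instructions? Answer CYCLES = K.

  cy0 -> i0+i1 (st.MEM+or.ALU) dual
  cy1 -> i2+i3 (and.ALU+sll.ALU) dual
  cy2 -> i4 (add.ALU) RAW r4
  cy3 -> i5+i6 (beq.BR+sub.ALU) dual
  cy4 -> i7 (st.MEM) no-port MEM/MEM
  cy5 -> i8+i9 (st.MEM+sub.ALU) dual
  cy6 -> i10 (sub.ALU) RAW r4
  cy7 -> i11+i12 (add.ALU+or.ALU) dual
  cy8 -> i13 (blt.BR) tail

CYCLES = 9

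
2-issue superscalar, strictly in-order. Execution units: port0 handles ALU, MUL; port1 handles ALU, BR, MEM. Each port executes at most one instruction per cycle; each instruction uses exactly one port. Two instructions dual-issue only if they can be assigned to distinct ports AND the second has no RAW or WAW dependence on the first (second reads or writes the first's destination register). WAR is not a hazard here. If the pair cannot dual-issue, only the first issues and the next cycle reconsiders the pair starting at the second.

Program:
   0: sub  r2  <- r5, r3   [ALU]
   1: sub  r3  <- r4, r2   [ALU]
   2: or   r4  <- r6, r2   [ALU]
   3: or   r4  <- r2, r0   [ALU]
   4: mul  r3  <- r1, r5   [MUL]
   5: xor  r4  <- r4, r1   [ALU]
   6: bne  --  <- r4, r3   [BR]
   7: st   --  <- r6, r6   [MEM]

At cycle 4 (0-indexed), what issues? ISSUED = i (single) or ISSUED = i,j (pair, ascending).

#0 head=0: sub i0 RAW r2
#1 head=1: sub+or i1&i2 dual
#2 head=3: or+mul i3&i4 dual
#3 head=5: xor i5 RAW r4
#4 head=6: bne i6 no-port BR/MEM
#5 head=7: st i7 tail

ISSUED = 6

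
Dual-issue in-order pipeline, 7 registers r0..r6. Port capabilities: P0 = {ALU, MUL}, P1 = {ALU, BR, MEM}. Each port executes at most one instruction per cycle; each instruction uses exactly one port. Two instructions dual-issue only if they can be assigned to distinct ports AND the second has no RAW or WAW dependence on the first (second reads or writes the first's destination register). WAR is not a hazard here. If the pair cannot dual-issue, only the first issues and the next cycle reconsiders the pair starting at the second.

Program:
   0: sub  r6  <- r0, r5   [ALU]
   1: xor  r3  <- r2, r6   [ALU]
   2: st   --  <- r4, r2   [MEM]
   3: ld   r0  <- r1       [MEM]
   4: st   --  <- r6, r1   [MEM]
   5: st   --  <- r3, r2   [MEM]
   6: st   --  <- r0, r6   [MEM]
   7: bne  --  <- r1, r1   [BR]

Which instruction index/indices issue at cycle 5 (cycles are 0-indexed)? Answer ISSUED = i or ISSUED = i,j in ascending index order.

c0: i0 sub.ALU  RAW r6
c1: i1,i2 xor.ALU st.MEM  2-wide
c2: i3 ld.MEM  no-port MEM/MEM
c3: i4 st.MEM  no-port MEM/MEM
c4: i5 st.MEM  no-port MEM/MEM
c5: i6 st.MEM  no-port MEM/BR
c6: i7 bne.BR  tail

ISSUED = 6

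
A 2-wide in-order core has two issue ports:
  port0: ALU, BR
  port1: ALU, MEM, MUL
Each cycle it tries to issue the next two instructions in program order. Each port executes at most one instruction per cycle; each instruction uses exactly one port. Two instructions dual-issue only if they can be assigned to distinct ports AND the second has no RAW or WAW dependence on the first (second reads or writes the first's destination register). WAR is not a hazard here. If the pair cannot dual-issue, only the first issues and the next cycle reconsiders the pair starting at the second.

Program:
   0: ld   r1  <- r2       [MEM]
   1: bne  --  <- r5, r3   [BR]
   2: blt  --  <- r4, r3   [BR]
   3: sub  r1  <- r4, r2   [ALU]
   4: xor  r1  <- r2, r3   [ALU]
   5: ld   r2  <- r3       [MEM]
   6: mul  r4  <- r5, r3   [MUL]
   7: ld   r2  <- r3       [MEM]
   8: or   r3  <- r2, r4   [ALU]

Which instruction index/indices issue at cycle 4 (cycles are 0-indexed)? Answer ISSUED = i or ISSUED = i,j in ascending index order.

[0] i0/i1  ld bne  -- 2-wide
[1] i2/i3  blt sub  -- 2-wide
[2] i4/i5  xor ld  -- 2-wide
[3] i6  mul  -- no-port MUL/MEM
[4] i7  ld  -- RAW r2
[5] i8  or  -- tail

ISSUED = 7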